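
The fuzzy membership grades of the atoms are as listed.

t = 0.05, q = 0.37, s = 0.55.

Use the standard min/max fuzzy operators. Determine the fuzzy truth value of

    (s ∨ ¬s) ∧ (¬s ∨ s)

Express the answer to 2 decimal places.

¬s = 1 − 0.55 = 0.45
s ∨ ¬s = max(a, b) on (0.55, 0.45) = 0.55
¬s = 1 − 0.55 = 0.45
¬s ∨ s = max(a, b) on (0.45, 0.55) = 0.55
(s ∨ ¬s) ∧ (¬s ∨ s) = min(a, b) on (0.55, 0.55) = 0.55

0.55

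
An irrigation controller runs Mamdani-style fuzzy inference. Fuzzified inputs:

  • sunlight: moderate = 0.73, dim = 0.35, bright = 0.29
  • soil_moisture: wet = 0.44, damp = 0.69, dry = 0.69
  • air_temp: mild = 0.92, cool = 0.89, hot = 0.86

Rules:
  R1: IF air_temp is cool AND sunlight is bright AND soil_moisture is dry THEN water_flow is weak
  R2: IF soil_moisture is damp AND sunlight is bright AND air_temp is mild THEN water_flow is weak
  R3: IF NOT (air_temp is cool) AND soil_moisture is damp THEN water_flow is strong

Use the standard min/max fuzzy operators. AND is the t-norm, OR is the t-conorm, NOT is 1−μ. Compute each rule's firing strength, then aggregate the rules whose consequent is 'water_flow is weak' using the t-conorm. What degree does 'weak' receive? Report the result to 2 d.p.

0.29

R1: cool=0.89, bright=0.29, dry=0.69; AND[min(a, b)] → w = 0.29
R2: damp=0.69, bright=0.29, mild=0.92; AND[min(a, b)] → w = 0.29
R3: ¬cool=1−0.89=0.11, damp=0.69; AND[min(a, b)] → w = 0.11
Rules with consequent 'weak': {R1, R2} → strengths 0.29, 0.29
Aggregate via t-conorm [max(a, b)]: 0.29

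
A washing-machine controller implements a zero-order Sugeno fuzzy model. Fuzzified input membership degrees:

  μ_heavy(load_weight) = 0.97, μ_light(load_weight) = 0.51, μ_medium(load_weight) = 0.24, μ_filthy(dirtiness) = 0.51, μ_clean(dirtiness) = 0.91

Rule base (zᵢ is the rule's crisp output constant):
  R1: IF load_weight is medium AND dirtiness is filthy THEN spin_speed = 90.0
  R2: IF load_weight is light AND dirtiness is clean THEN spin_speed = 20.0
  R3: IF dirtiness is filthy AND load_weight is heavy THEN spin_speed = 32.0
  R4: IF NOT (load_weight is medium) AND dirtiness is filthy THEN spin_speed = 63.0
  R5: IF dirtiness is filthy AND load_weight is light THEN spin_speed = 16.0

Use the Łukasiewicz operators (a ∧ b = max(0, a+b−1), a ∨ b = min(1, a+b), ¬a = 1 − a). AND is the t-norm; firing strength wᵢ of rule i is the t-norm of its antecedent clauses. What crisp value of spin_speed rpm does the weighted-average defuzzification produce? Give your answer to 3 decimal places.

34.529

R1 (z=90.0): medium=0.24, filthy=0.51; AND[max(0, a+b−1)] → w = 0.00
R2 (z=20.0): light=0.51, clean=0.91; AND[max(0, a+b−1)] → w = 0.42
R3 (z=32.0): filthy=0.51, heavy=0.97; AND[max(0, a+b−1)] → w = 0.48
R4 (z=63.0): ¬medium=1−0.24=0.76, filthy=0.51; AND[max(0, a+b−1)] → w = 0.27
R5 (z=16.0): filthy=0.51, light=0.51; AND[max(0, a+b−1)] → w = 0.02
Weighted average = (0.00·90.0 + 0.42·20.0 + 0.48·32.0 + 0.27·63.0 + 0.02·16.0) / (0.00 + 0.42 + 0.48 + 0.27 + 0.02)
  = 41.0900 / 1.1900 = 34.529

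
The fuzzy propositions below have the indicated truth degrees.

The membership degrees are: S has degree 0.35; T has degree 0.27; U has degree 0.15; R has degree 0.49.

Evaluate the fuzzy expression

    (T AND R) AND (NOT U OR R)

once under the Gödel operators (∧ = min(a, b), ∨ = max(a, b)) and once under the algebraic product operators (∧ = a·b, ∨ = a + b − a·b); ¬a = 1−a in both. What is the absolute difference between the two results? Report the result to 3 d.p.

Under Gödel:
  T AND R = min(a, b) on (0.27, 0.49) = 0.27
  NOT U = 1 − 0.15 = 0.85
  NOT U OR R = max(a, b) on (0.85, 0.49) = 0.85
  (T AND R) AND (NOT U OR R) = min(a, b) on (0.27, 0.85) = 0.27
  → value = 0.2700
Under algebraic product:
  T AND R = a·b on (0.2700, 0.4900) = 0.1323
  NOT U = 1 − 0.1500 = 0.8500
  NOT U OR R = a + b − a·b on (0.8500, 0.4900) = 0.9235
  (T AND R) AND (NOT U OR R) = a·b on (0.1323, 0.9235) = 0.1222
  → value = 0.1222
|0.2700 − 0.1222| = 0.148

0.148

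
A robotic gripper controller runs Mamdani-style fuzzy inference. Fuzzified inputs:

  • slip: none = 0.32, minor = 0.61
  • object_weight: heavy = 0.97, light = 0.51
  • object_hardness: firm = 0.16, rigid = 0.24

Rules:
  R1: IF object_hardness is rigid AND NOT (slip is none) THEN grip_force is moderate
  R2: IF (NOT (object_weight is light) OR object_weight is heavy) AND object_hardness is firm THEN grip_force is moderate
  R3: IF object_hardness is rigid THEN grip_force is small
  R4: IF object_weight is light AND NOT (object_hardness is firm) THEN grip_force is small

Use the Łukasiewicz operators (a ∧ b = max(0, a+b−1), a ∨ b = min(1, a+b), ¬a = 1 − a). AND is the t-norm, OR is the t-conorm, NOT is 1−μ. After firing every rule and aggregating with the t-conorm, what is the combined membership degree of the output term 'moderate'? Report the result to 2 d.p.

0.16

R1: rigid=0.24, ¬none=1−0.32=0.68; AND[max(0, a+b−1)] → w = 0.00
R2: (¬light=1−0.51=0.49 OR heavy=0.97) = 1.00; AND[max(0, a+b−1)] with firm=0.16 → w = 0.16
R3: rigid=0.24 → w = 0.24
R4: light=0.51, ¬firm=1−0.16=0.84; AND[max(0, a+b−1)] → w = 0.35
Rules with consequent 'moderate': {R1, R2} → strengths 0.00, 0.16
Aggregate via t-conorm [min(1, a+b)]: 0.16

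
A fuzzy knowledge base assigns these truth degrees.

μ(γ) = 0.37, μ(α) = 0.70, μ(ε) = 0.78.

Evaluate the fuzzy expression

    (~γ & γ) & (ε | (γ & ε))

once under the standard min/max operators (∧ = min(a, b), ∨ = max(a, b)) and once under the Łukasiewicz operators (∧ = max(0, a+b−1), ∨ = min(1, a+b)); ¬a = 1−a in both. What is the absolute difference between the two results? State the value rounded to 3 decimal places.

Under standard min/max:
  ~γ = 1 − 0.37 = 0.63
  ~γ & γ = min(a, b) on (0.63, 0.37) = 0.37
  γ & ε = min(a, b) on (0.37, 0.78) = 0.37
  ε | (γ & ε) = max(a, b) on (0.78, 0.37) = 0.78
  (~γ & γ) & (ε | (γ & ε)) = min(a, b) on (0.37, 0.78) = 0.37
  → value = 0.3700
Under Łukasiewicz:
  ~γ = 1 − 0.37 = 0.63
  ~γ & γ = max(0, a+b−1) on (0.63, 0.37) = 0.00
  γ & ε = max(0, a+b−1) on (0.37, 0.78) = 0.15
  ε | (γ & ε) = min(1, a+b) on (0.78, 0.15) = 0.93
  (~γ & γ) & (ε | (γ & ε)) = max(0, a+b−1) on (0.00, 0.93) = 0.00
  → value = 0.0000
|0.3700 − 0.0000| = 0.370

0.370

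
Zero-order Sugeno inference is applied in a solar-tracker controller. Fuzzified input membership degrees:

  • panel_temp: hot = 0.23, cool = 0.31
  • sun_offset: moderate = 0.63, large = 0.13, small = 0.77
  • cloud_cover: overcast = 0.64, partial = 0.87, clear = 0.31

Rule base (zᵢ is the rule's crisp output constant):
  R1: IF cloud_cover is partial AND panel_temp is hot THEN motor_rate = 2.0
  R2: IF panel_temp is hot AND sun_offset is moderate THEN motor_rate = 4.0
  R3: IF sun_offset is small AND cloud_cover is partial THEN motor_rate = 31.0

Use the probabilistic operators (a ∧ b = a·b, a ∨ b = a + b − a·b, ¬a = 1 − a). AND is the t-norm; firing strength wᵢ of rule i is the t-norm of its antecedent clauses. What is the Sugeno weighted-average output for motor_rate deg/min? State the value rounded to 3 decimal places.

21.427

R1 (z=2.0): partial=0.87, hot=0.23; AND[a·b] → w = 0.2001
R2 (z=4.0): hot=0.23, moderate=0.63; AND[a·b] → w = 0.1449
R3 (z=31.0): small=0.77, partial=0.87; AND[a·b] → w = 0.6699
Weighted average = (0.2001·2.0 + 0.1449·4.0 + 0.6699·31.0) / (0.2001 + 0.1449 + 0.6699)
  = 21.7467 / 1.0149 = 21.427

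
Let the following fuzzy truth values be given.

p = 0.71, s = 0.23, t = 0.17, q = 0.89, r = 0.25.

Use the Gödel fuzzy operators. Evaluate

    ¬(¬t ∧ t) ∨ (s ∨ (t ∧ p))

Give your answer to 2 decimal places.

¬t = 1 − 0.17 = 0.83
¬t ∧ t = min(a, b) on (0.83, 0.17) = 0.17
¬(¬t ∧ t) = 1 − 0.17 = 0.83
t ∧ p = min(a, b) on (0.17, 0.71) = 0.17
s ∨ (t ∧ p) = max(a, b) on (0.23, 0.17) = 0.23
¬(¬t ∧ t) ∨ (s ∨ (t ∧ p)) = max(a, b) on (0.83, 0.23) = 0.83

0.83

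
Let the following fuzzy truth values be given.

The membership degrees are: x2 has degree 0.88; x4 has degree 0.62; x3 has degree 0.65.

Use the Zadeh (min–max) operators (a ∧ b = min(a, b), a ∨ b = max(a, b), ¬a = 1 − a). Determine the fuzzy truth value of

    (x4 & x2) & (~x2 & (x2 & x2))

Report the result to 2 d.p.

x4 & x2 = min(a, b) on (0.62, 0.88) = 0.62
~x2 = 1 − 0.88 = 0.12
x2 & x2 = min(a, b) on (0.88, 0.88) = 0.88
~x2 & (x2 & x2) = min(a, b) on (0.12, 0.88) = 0.12
(x4 & x2) & (~x2 & (x2 & x2)) = min(a, b) on (0.62, 0.12) = 0.12

0.12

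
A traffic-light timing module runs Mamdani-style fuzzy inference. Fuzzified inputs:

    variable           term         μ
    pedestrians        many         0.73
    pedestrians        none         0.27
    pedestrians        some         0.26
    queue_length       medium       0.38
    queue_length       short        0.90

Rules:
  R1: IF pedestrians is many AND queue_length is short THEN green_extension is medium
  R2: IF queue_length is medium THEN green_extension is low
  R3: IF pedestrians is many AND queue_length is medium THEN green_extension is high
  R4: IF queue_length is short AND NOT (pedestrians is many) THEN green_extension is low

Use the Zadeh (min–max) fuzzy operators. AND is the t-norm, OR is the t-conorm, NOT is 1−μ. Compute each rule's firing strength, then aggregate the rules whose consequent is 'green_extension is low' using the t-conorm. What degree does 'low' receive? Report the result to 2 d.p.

R1: many=0.73, short=0.90; AND[min(a, b)] → w = 0.73
R2: medium=0.38 → w = 0.38
R3: many=0.73, medium=0.38; AND[min(a, b)] → w = 0.38
R4: short=0.90, ¬many=1−0.73=0.27; AND[min(a, b)] → w = 0.27
Rules with consequent 'low': {R2, R4} → strengths 0.38, 0.27
Aggregate via t-conorm [max(a, b)]: 0.38

0.38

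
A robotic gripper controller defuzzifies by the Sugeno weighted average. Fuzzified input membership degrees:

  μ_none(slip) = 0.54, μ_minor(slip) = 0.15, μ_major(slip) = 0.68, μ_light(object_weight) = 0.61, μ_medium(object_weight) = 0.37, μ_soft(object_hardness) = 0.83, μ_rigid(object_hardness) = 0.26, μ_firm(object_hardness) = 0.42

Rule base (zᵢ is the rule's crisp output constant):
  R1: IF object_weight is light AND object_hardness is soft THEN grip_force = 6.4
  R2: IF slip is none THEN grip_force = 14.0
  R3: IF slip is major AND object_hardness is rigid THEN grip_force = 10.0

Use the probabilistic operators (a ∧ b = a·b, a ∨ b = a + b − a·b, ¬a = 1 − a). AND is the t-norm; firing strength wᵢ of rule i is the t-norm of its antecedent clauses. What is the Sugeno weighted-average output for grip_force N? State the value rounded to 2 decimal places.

10.28

R1 (z=6.4): light=0.61, soft=0.83; AND[a·b] → w = 0.5063
R2 (z=14.0): none=0.54 → w = 0.5400
R3 (z=10.0): major=0.68, rigid=0.26; AND[a·b] → w = 0.1768
Weighted average = (0.5063·6.4 + 0.5400·14.0 + 0.1768·10.0) / (0.5063 + 0.5400 + 0.1768)
  = 12.5683 / 1.2231 = 10.28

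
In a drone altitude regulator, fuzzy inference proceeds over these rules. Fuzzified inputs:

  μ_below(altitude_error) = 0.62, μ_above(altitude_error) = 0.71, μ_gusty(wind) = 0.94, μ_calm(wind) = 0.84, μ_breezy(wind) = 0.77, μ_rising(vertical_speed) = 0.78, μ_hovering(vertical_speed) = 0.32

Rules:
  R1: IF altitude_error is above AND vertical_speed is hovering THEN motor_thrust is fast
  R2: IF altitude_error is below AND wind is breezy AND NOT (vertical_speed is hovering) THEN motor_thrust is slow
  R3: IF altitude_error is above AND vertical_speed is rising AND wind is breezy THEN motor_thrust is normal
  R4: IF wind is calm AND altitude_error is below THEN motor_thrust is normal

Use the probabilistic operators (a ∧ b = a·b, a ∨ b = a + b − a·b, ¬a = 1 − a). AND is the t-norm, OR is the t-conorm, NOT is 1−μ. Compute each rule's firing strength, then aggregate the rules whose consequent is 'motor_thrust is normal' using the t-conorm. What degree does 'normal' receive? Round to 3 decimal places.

R1: above=0.71, hovering=0.32; AND[a·b] → w = 0.2272
R2: below=0.62, breezy=0.77, ¬hovering=1−0.32=0.68; AND[a·b] → w = 0.3246
R3: above=0.71, rising=0.78, breezy=0.77; AND[a·b] → w = 0.4264
R4: calm=0.84, below=0.62; AND[a·b] → w = 0.5208
Rules with consequent 'normal': {R3, R4} → strengths 0.4264, 0.5208
Aggregate via t-conorm [a + b − a·b]: 0.7251

0.725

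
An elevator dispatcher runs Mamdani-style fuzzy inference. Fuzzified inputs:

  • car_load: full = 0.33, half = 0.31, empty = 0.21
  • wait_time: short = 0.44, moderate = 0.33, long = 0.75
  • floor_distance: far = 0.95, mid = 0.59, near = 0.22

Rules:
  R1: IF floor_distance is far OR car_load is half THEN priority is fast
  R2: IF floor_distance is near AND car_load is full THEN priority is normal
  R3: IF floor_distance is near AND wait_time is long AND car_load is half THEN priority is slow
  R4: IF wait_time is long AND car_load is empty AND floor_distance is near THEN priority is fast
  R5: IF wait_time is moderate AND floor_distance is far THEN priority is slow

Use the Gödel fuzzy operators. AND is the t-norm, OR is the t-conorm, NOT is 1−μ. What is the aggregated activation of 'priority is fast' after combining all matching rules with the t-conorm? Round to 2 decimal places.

0.95

R1: far=0.95, half=0.31; OR[max(a, b)] → w = 0.95
R2: near=0.22, full=0.33; AND[min(a, b)] → w = 0.22
R3: near=0.22, long=0.75, half=0.31; AND[min(a, b)] → w = 0.22
R4: long=0.75, empty=0.21, near=0.22; AND[min(a, b)] → w = 0.21
R5: moderate=0.33, far=0.95; AND[min(a, b)] → w = 0.33
Rules with consequent 'fast': {R1, R4} → strengths 0.95, 0.21
Aggregate via t-conorm [max(a, b)]: 0.95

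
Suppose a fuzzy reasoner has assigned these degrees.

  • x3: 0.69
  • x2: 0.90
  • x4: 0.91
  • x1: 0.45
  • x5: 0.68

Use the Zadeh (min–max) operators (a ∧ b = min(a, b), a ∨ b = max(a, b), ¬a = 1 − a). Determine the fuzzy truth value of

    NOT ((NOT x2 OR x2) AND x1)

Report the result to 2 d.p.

NOT x2 = 1 − 0.90 = 0.10
NOT x2 OR x2 = max(a, b) on (0.10, 0.90) = 0.90
(NOT x2 OR x2) AND x1 = min(a, b) on (0.90, 0.45) = 0.45
NOT ((NOT x2 OR x2) AND x1) = 1 − 0.45 = 0.55

0.55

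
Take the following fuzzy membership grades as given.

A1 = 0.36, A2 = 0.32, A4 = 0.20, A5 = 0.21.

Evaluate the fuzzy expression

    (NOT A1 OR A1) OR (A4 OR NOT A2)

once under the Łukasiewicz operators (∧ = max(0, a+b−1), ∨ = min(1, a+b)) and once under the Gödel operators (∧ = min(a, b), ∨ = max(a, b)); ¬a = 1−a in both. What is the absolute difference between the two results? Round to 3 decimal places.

Under Łukasiewicz:
  NOT A1 = 1 − 0.36 = 0.64
  NOT A1 OR A1 = min(1, a+b) on (0.64, 0.36) = 1.00
  NOT A2 = 1 − 0.32 = 0.68
  A4 OR NOT A2 = min(1, a+b) on (0.20, 0.68) = 0.88
  (NOT A1 OR A1) OR (A4 OR NOT A2) = min(1, a+b) on (1.00, 0.88) = 1.00
  → value = 1.0000
Under Gödel:
  NOT A1 = 1 − 0.36 = 0.64
  NOT A1 OR A1 = max(a, b) on (0.64, 0.36) = 0.64
  NOT A2 = 1 − 0.32 = 0.68
  A4 OR NOT A2 = max(a, b) on (0.20, 0.68) = 0.68
  (NOT A1 OR A1) OR (A4 OR NOT A2) = max(a, b) on (0.64, 0.68) = 0.68
  → value = 0.6800
|1.0000 − 0.6800| = 0.320

0.320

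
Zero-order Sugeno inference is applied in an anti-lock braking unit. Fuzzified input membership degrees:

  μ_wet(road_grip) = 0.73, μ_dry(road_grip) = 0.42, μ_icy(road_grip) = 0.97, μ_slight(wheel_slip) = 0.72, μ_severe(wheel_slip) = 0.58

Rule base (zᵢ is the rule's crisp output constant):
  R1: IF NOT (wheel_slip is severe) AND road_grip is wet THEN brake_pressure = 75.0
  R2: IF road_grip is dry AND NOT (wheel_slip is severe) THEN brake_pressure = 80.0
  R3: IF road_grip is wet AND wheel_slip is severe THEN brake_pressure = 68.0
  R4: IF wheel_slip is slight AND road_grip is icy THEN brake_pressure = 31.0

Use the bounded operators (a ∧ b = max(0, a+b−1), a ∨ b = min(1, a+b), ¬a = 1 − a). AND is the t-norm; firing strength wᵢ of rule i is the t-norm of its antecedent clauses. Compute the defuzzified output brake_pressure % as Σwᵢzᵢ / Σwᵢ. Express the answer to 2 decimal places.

46.71

R1 (z=75.0): ¬severe=1−0.58=0.42, wet=0.73; AND[max(0, a+b−1)] → w = 0.15
R2 (z=80.0): dry=0.42, ¬severe=1−0.58=0.42; AND[max(0, a+b−1)] → w = 0.00
R3 (z=68.0): wet=0.73, severe=0.58; AND[max(0, a+b−1)] → w = 0.31
R4 (z=31.0): slight=0.72, icy=0.97; AND[max(0, a+b−1)] → w = 0.69
Weighted average = (0.15·75.0 + 0.00·80.0 + 0.31·68.0 + 0.69·31.0) / (0.15 + 0.00 + 0.31 + 0.69)
  = 53.7200 / 1.1500 = 46.71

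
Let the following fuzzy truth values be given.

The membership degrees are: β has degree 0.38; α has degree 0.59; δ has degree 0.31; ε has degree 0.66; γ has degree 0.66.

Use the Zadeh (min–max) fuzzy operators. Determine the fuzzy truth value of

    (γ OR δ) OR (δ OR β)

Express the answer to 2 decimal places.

0.66

γ OR δ = max(a, b) on (0.66, 0.31) = 0.66
δ OR β = max(a, b) on (0.31, 0.38) = 0.38
(γ OR δ) OR (δ OR β) = max(a, b) on (0.66, 0.38) = 0.66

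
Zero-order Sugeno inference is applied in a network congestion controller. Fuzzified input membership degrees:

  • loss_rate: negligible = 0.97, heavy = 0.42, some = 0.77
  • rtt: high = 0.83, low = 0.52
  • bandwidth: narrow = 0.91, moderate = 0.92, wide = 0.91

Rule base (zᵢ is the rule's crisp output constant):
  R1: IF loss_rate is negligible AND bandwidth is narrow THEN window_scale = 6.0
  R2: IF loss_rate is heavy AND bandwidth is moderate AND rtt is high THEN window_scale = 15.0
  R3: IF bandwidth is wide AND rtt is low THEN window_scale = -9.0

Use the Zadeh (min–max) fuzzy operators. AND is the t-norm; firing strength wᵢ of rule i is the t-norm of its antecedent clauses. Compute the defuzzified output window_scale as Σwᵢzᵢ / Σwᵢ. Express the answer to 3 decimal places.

3.827

R1 (z=6.0): negligible=0.97, narrow=0.91; AND[min(a, b)] → w = 0.91
R2 (z=15.0): heavy=0.42, moderate=0.92, high=0.83; AND[min(a, b)] → w = 0.42
R3 (z=-9.0): wide=0.91, low=0.52; AND[min(a, b)] → w = 0.52
Weighted average = (0.91·6.0 + 0.42·15.0 + 0.52·-9.0) / (0.91 + 0.42 + 0.52)
  = 7.0800 / 1.8500 = 3.827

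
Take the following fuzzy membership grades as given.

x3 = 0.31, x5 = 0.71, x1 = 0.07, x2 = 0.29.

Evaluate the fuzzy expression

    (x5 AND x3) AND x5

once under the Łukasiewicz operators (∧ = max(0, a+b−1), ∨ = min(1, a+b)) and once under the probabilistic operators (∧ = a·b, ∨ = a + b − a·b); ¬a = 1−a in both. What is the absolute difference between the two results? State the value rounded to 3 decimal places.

Under Łukasiewicz:
  x5 AND x3 = max(0, a+b−1) on (0.71, 0.31) = 0.02
  (x5 AND x3) AND x5 = max(0, a+b−1) on (0.02, 0.71) = 0.00
  → value = 0.0000
Under probabilistic:
  x5 AND x3 = a·b on (0.7100, 0.3100) = 0.2201
  (x5 AND x3) AND x5 = a·b on (0.2201, 0.7100) = 0.1563
  → value = 0.1563
|0.0000 − 0.1563| = 0.156

0.156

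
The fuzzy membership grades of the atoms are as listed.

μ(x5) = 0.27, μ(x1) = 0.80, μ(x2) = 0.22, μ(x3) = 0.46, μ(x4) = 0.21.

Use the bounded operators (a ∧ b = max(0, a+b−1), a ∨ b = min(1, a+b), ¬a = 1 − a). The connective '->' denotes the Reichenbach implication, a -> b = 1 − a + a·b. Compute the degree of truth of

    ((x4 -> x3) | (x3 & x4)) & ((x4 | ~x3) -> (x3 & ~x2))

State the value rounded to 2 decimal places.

x4 -> x3  [Reichenbach: 1 − a + a·b] with a=0.21, b=0.46 → 0.89
x3 & x4 = max(0, a+b−1) on (0.46, 0.21) = 0.00
(x4 -> x3) | (x3 & x4) = min(1, a+b) on (0.89, 0.00) = 0.89
~x3 = 1 − 0.46 = 0.54
x4 | ~x3 = min(1, a+b) on (0.21, 0.54) = 0.75
~x2 = 1 − 0.22 = 0.78
x3 & ~x2 = max(0, a+b−1) on (0.46, 0.78) = 0.24
(x4 | ~x3) -> (x3 & ~x2)  [Reichenbach: 1 − a + a·b] with a=0.75, b=0.24 → 0.43
((x4 -> x3) | (x3 & x4)) & ((x4 | ~x3) -> (x3 & ~x2)) = max(0, a+b−1) on (0.89, 0.43) = 0.32

0.32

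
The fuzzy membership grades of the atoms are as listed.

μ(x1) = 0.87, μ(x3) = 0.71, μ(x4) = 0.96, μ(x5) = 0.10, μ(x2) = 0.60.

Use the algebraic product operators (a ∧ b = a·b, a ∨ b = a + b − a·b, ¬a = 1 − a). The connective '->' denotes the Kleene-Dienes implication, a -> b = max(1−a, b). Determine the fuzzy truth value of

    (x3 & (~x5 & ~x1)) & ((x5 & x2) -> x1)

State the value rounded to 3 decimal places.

0.078

~x5 = 1 − 0.1000 = 0.9000
~x1 = 1 − 0.8700 = 0.1300
~x5 & ~x1 = a·b on (0.9000, 0.1300) = 0.1170
x3 & (~x5 & ~x1) = a·b on (0.7100, 0.1170) = 0.0831
x5 & x2 = a·b on (0.1000, 0.6000) = 0.0600
(x5 & x2) -> x1  [Kleene-Dienes: max(1−a, b)] with a=0.0600, b=0.8700 → 0.9400
(x3 & (~x5 & ~x1)) & ((x5 & x2) -> x1) = a·b on (0.0831, 0.9400) = 0.0781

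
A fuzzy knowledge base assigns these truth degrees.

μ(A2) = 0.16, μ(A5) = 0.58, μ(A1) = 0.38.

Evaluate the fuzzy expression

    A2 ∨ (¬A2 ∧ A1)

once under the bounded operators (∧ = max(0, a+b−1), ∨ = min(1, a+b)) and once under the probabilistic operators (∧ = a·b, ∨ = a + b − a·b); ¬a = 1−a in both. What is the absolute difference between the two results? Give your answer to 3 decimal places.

0.048

Under bounded:
  ¬A2 = 1 − 0.16 = 0.84
  ¬A2 ∧ A1 = max(0, a+b−1) on (0.84, 0.38) = 0.22
  A2 ∨ (¬A2 ∧ A1) = min(1, a+b) on (0.16, 0.22) = 0.38
  → value = 0.3800
Under probabilistic:
  ¬A2 = 1 − 0.1600 = 0.8400
  ¬A2 ∧ A1 = a·b on (0.8400, 0.3800) = 0.3192
  A2 ∨ (¬A2 ∧ A1) = a + b − a·b on (0.1600, 0.3192) = 0.4281
  → value = 0.4281
|0.3800 − 0.4281| = 0.048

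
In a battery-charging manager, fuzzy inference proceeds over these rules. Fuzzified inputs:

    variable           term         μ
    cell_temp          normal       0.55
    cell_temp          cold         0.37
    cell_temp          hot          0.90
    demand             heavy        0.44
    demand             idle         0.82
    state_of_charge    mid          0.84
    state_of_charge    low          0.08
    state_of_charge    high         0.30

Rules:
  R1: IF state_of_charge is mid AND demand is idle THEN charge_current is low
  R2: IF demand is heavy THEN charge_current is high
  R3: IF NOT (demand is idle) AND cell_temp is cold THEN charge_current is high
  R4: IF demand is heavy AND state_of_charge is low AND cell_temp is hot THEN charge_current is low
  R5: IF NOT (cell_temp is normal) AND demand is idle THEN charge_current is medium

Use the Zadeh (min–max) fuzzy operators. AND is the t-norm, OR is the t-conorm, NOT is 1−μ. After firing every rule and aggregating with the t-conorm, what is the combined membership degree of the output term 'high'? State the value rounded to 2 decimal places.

R1: mid=0.84, idle=0.82; AND[min(a, b)] → w = 0.82
R2: heavy=0.44 → w = 0.44
R3: ¬idle=1−0.82=0.18, cold=0.37; AND[min(a, b)] → w = 0.18
R4: heavy=0.44, low=0.08, hot=0.90; AND[min(a, b)] → w = 0.08
R5: ¬normal=1−0.55=0.45, idle=0.82; AND[min(a, b)] → w = 0.45
Rules with consequent 'high': {R2, R3} → strengths 0.44, 0.18
Aggregate via t-conorm [max(a, b)]: 0.44

0.44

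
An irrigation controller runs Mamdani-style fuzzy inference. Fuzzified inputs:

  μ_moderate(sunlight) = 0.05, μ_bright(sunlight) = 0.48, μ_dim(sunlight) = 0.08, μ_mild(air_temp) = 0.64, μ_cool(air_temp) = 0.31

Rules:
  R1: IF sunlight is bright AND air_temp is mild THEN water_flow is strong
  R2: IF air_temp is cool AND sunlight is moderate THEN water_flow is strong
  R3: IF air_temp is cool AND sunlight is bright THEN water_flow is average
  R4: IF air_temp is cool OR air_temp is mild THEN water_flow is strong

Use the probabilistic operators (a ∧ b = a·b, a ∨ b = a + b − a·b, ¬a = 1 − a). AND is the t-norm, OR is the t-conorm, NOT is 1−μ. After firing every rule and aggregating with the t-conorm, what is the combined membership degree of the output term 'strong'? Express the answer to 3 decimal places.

R1: bright=0.48, mild=0.64; AND[a·b] → w = 0.3072
R2: cool=0.31, moderate=0.05; AND[a·b] → w = 0.0155
R3: cool=0.31, bright=0.48; AND[a·b] → w = 0.1488
R4: cool=0.31, mild=0.64; OR[a + b − a·b] → w = 0.7516
Rules with consequent 'strong': {R1, R2, R4} → strengths 0.3072, 0.0155, 0.7516
Aggregate via t-conorm [a + b − a·b]: 0.8306

0.831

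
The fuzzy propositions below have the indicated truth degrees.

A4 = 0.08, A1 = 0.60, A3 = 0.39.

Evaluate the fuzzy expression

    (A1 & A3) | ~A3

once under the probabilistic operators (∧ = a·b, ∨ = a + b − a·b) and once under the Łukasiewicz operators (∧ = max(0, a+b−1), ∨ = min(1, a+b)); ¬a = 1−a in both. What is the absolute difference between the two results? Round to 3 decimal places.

Under probabilistic:
  A1 & A3 = a·b on (0.6000, 0.3900) = 0.2340
  ~A3 = 1 − 0.3900 = 0.6100
  (A1 & A3) | ~A3 = a + b − a·b on (0.2340, 0.6100) = 0.7013
  → value = 0.7013
Under Łukasiewicz:
  A1 & A3 = max(0, a+b−1) on (0.60, 0.39) = 0.00
  ~A3 = 1 − 0.39 = 0.61
  (A1 & A3) | ~A3 = min(1, a+b) on (0.00, 0.61) = 0.61
  → value = 0.6100
|0.7013 − 0.6100| = 0.091

0.091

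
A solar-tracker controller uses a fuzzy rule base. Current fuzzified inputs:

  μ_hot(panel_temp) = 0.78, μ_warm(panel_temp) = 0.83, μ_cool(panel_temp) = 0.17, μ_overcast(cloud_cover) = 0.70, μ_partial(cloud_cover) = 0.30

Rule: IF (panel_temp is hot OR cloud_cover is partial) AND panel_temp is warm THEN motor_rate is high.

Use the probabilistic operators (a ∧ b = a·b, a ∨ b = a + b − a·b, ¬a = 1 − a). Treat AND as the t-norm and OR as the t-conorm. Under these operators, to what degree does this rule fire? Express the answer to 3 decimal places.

firing strength: (hot=0.78 OR partial=0.30) = 0.8460; AND[a·b] with warm=0.83 → w = 0.7022

0.702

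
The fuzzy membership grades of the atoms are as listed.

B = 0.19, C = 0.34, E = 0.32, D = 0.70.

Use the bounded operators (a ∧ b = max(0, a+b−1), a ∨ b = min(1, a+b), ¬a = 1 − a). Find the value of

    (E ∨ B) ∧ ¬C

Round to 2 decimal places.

0.17

E ∨ B = min(1, a+b) on (0.32, 0.19) = 0.51
¬C = 1 − 0.34 = 0.66
(E ∨ B) ∧ ¬C = max(0, a+b−1) on (0.51, 0.66) = 0.17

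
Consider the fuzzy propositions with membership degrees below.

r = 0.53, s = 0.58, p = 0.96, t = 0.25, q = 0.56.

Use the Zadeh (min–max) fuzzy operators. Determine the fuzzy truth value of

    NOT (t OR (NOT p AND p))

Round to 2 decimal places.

0.75

NOT p = 1 − 0.96 = 0.04
NOT p AND p = min(a, b) on (0.04, 0.96) = 0.04
t OR (NOT p AND p) = max(a, b) on (0.25, 0.04) = 0.25
NOT (t OR (NOT p AND p)) = 1 − 0.25 = 0.75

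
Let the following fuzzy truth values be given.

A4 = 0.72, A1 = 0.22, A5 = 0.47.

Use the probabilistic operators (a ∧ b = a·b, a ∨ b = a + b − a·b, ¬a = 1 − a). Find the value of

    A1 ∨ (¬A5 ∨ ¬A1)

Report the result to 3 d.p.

¬A5 = 1 − 0.4700 = 0.5300
¬A1 = 1 − 0.2200 = 0.7800
¬A5 ∨ ¬A1 = a + b − a·b on (0.5300, 0.7800) = 0.8966
A1 ∨ (¬A5 ∨ ¬A1) = a + b − a·b on (0.2200, 0.8966) = 0.9193

0.919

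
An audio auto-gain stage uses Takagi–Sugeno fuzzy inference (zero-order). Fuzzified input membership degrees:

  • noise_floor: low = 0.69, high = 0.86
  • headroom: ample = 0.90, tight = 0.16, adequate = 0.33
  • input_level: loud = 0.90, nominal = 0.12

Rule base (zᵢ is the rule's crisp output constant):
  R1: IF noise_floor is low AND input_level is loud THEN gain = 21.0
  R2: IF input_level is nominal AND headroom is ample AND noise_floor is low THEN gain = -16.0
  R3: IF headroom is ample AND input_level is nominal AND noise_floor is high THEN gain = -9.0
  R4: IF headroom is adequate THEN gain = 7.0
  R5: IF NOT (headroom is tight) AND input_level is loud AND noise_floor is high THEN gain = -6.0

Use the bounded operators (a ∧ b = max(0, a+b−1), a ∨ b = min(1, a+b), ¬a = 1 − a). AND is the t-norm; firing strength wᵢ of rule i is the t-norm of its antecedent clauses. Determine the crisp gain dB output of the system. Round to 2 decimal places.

7.30

R1 (z=21.0): low=0.69, loud=0.90; AND[max(0, a+b−1)] → w = 0.59
R2 (z=-16.0): nominal=0.12, ample=0.90, low=0.69; AND[max(0, a+b−1)] → w = 0.00
R3 (z=-9.0): ample=0.90, nominal=0.12, high=0.86; AND[max(0, a+b−1)] → w = 0.00
R4 (z=7.0): adequate=0.33 → w = 0.33
R5 (z=-6.0): ¬tight=1−0.16=0.84, loud=0.90, high=0.86; AND[max(0, a+b−1)] → w = 0.60
Weighted average = (0.59·21.0 + 0.00·-16.0 + 0.00·-9.0 + 0.33·7.0 + 0.60·-6.0) / (0.59 + 0.00 + 0.00 + 0.33 + 0.60)
  = 11.1000 / 1.5200 = 7.30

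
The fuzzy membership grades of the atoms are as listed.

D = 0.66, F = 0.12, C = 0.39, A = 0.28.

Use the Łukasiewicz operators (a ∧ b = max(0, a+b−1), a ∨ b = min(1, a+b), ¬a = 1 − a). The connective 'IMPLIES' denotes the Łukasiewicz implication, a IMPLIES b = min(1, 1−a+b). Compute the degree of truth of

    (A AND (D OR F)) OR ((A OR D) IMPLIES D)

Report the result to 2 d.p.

0.78

D OR F = min(1, a+b) on (0.66, 0.12) = 0.78
A AND (D OR F) = max(0, a+b−1) on (0.28, 0.78) = 0.06
A OR D = min(1, a+b) on (0.28, 0.66) = 0.94
(A OR D) IMPLIES D  [Łukasiewicz: min(1, 1−a+b)] with a=0.94, b=0.66 → 0.72
(A AND (D OR F)) OR ((A OR D) IMPLIES D) = min(1, a+b) on (0.06, 0.72) = 0.78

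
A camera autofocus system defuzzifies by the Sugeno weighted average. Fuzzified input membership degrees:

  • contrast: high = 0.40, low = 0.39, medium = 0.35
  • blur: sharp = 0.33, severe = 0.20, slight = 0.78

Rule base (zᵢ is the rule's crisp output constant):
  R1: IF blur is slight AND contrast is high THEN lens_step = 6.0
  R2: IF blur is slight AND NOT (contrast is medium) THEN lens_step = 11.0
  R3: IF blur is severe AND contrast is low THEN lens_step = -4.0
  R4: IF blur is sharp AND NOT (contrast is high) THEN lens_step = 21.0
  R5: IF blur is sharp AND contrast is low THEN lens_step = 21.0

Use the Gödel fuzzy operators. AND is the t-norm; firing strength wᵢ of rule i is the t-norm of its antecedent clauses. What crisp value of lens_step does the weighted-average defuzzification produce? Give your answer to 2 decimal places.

11.84

R1 (z=6.0): slight=0.78, high=0.40; AND[min(a, b)] → w = 0.40
R2 (z=11.0): slight=0.78, ¬medium=1−0.35=0.65; AND[min(a, b)] → w = 0.65
R3 (z=-4.0): severe=0.20, low=0.39; AND[min(a, b)] → w = 0.20
R4 (z=21.0): sharp=0.33, ¬high=1−0.40=0.60; AND[min(a, b)] → w = 0.33
R5 (z=21.0): sharp=0.33, low=0.39; AND[min(a, b)] → w = 0.33
Weighted average = (0.40·6.0 + 0.65·11.0 + 0.20·-4.0 + 0.33·21.0 + 0.33·21.0) / (0.40 + 0.65 + 0.20 + 0.33 + 0.33)
  = 22.6100 / 1.9100 = 11.84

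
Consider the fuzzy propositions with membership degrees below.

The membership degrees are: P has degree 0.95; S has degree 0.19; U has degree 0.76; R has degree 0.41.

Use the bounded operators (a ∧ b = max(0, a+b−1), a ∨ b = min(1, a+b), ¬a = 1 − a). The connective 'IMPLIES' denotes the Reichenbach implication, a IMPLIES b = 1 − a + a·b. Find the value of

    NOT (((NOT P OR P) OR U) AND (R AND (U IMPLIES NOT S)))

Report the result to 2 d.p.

0.73

NOT P = 1 − 0.95 = 0.05
NOT P OR P = min(1, a+b) on (0.05, 0.95) = 1.00
(NOT P OR P) OR U = min(1, a+b) on (1.00, 0.76) = 1.00
NOT S = 1 − 0.19 = 0.81
U IMPLIES NOT S  [Reichenbach: 1 − a + a·b] with a=0.76, b=0.81 → 0.86
R AND (U IMPLIES NOT S) = max(0, a+b−1) on (0.41, 0.86) = 0.27
((NOT P OR P) OR U) AND (R AND (U IMPLIES NOT S)) = max(0, a+b−1) on (1.00, 0.27) = 0.27
NOT (((NOT P OR P) OR U) AND (R AND (U IMPLIES NOT S))) = 1 − 0.27 = 0.73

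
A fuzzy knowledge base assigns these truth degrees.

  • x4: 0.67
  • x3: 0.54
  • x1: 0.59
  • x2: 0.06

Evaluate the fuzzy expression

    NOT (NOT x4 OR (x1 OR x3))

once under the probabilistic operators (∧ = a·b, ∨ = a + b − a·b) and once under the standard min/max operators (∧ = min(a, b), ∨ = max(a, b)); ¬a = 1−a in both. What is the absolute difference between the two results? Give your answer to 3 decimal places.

Under probabilistic:
  NOT x4 = 1 − 0.6700 = 0.3300
  x1 OR x3 = a + b − a·b on (0.5900, 0.5400) = 0.8114
  NOT x4 OR (x1 OR x3) = a + b − a·b on (0.3300, 0.8114) = 0.8736
  NOT (NOT x4 OR (x1 OR x3)) = 1 − 0.8736 = 0.1264
  → value = 0.1264
Under standard min/max:
  NOT x4 = 1 − 0.67 = 0.33
  x1 OR x3 = max(a, b) on (0.59, 0.54) = 0.59
  NOT x4 OR (x1 OR x3) = max(a, b) on (0.33, 0.59) = 0.59
  NOT (NOT x4 OR (x1 OR x3)) = 1 − 0.59 = 0.41
  → value = 0.4100
|0.1264 − 0.4100| = 0.284

0.284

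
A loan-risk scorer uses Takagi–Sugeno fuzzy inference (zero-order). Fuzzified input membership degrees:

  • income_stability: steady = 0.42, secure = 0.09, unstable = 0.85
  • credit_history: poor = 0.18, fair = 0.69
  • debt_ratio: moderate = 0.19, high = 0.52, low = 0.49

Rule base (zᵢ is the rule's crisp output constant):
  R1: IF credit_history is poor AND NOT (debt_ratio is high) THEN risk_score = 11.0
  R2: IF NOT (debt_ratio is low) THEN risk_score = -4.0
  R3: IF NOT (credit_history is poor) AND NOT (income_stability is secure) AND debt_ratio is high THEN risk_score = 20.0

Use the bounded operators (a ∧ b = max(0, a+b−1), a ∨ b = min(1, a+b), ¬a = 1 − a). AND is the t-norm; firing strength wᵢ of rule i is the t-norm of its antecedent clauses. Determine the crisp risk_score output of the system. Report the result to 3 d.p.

R1 (z=11.0): poor=0.18, ¬high=1−0.52=0.48; AND[max(0, a+b−1)] → w = 0.00
R2 (z=-4.0): ¬low=1−0.49=0.51 → w = 0.51
R3 (z=20.0): ¬poor=1−0.18=0.82, ¬secure=1−0.09=0.91, high=0.52; AND[max(0, a+b−1)] → w = 0.25
Weighted average = (0.00·11.0 + 0.51·-4.0 + 0.25·20.0) / (0.00 + 0.51 + 0.25)
  = 2.9600 / 0.7600 = 3.895

3.895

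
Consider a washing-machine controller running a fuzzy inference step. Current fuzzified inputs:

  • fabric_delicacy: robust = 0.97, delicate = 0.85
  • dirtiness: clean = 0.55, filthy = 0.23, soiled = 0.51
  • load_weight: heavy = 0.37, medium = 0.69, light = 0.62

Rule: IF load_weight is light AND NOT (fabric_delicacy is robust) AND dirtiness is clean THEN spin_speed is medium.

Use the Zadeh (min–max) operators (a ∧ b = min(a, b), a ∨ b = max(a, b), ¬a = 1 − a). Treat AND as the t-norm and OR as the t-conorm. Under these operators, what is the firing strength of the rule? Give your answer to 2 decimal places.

0.03

firing strength: light=0.62, ¬robust=1−0.97=0.03, clean=0.55; AND[min(a, b)] → w = 0.03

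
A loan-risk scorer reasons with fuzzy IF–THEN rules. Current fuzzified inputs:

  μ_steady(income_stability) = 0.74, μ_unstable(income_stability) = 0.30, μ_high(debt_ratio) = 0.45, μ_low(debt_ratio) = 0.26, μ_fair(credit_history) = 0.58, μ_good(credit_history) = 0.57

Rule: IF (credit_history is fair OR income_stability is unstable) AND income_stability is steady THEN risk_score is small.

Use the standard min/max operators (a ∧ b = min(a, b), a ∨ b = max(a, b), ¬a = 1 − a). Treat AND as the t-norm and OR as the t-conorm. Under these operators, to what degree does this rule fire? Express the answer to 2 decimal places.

firing strength: (fair=0.58 OR unstable=0.30) = 0.58; AND[min(a, b)] with steady=0.74 → w = 0.58

0.58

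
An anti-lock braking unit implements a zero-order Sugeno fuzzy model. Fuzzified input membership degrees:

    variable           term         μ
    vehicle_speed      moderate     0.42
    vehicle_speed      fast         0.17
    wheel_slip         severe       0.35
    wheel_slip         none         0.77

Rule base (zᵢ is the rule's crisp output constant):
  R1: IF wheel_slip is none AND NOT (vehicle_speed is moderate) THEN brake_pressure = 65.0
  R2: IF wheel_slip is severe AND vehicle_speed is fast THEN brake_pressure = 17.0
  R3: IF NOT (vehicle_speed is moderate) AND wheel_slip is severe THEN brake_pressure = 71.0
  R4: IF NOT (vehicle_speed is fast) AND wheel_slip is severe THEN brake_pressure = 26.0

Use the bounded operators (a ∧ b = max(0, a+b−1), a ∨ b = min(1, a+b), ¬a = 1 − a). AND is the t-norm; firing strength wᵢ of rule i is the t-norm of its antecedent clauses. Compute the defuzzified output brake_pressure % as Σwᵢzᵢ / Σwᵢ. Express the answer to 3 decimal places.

R1 (z=65.0): none=0.77, ¬moderate=1−0.42=0.58; AND[max(0, a+b−1)] → w = 0.35
R2 (z=17.0): severe=0.35, fast=0.17; AND[max(0, a+b−1)] → w = 0.00
R3 (z=71.0): ¬moderate=1−0.42=0.58, severe=0.35; AND[max(0, a+b−1)] → w = 0.00
R4 (z=26.0): ¬fast=1−0.17=0.83, severe=0.35; AND[max(0, a+b−1)] → w = 0.18
Weighted average = (0.35·65.0 + 0.00·17.0 + 0.00·71.0 + 0.18·26.0) / (0.35 + 0.00 + 0.00 + 0.18)
  = 27.4300 / 0.5300 = 51.755

51.755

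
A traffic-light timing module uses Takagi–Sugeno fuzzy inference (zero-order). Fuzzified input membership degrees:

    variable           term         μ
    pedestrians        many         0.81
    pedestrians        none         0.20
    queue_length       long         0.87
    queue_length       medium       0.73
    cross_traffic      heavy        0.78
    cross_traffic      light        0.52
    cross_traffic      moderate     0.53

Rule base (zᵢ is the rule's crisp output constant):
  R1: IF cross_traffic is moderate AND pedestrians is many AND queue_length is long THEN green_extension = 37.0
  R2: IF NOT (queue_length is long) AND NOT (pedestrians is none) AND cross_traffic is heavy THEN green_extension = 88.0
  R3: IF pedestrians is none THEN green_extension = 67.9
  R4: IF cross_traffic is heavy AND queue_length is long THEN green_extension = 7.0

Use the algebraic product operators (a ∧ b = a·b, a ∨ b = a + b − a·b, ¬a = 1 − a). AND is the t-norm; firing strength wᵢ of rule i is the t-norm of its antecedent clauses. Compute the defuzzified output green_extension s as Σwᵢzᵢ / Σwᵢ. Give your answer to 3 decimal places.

29.469

R1 (z=37.0): moderate=0.53, many=0.81, long=0.87; AND[a·b] → w = 0.3735
R2 (z=88.0): ¬long=1−0.87=0.13, ¬none=1−0.20=0.80, heavy=0.78; AND[a·b] → w = 0.0811
R3 (z=67.9): none=0.20 → w = 0.2000
R4 (z=7.0): heavy=0.78, long=0.87; AND[a·b] → w = 0.6786
Weighted average = (0.3735·37.0 + 0.0811·88.0 + 0.2000·67.9 + 0.6786·7.0) / (0.3735 + 0.0811 + 0.2000 + 0.6786)
  = 39.2879 / 1.3332 = 29.469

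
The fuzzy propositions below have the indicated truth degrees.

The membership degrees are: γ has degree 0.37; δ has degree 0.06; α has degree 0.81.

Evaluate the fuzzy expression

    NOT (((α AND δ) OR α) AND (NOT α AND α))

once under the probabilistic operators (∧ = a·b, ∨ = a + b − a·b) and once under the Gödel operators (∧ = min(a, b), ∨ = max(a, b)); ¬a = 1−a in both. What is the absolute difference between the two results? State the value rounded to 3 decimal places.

0.064

Under probabilistic:
  α AND δ = a·b on (0.8100, 0.0600) = 0.0486
  (α AND δ) OR α = a + b − a·b on (0.0486, 0.8100) = 0.8192
  NOT α = 1 − 0.8100 = 0.1900
  NOT α AND α = a·b on (0.1900, 0.8100) = 0.1539
  ((α AND δ) OR α) AND (NOT α AND α) = a·b on (0.8192, 0.1539) = 0.1261
  NOT (((α AND δ) OR α) AND (NOT α AND α)) = 1 − 0.1261 = 0.8739
  → value = 0.8739
Under Gödel:
  α AND δ = min(a, b) on (0.81, 0.06) = 0.06
  (α AND δ) OR α = max(a, b) on (0.06, 0.81) = 0.81
  NOT α = 1 − 0.81 = 0.19
  NOT α AND α = min(a, b) on (0.19, 0.81) = 0.19
  ((α AND δ) OR α) AND (NOT α AND α) = min(a, b) on (0.81, 0.19) = 0.19
  NOT (((α AND δ) OR α) AND (NOT α AND α)) = 1 − 0.19 = 0.81
  → value = 0.8100
|0.8739 − 0.8100| = 0.064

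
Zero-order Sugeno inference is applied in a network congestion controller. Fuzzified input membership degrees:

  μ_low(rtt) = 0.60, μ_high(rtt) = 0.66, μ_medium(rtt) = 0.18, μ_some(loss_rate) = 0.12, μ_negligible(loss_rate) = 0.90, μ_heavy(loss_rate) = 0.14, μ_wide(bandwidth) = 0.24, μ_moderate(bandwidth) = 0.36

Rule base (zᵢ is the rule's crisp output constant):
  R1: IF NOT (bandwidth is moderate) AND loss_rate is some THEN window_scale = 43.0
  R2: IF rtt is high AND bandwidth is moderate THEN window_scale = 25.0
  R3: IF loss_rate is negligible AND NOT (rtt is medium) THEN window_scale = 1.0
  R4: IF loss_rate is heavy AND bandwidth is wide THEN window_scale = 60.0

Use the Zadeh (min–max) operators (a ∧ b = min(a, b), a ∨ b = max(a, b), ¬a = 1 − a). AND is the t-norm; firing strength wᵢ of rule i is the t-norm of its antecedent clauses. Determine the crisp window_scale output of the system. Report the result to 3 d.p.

16.236

R1 (z=43.0): ¬moderate=1−0.36=0.64, some=0.12; AND[min(a, b)] → w = 0.12
R2 (z=25.0): high=0.66, moderate=0.36; AND[min(a, b)] → w = 0.36
R3 (z=1.0): negligible=0.90, ¬medium=1−0.18=0.82; AND[min(a, b)] → w = 0.82
R4 (z=60.0): heavy=0.14, wide=0.24; AND[min(a, b)] → w = 0.14
Weighted average = (0.12·43.0 + 0.36·25.0 + 0.82·1.0 + 0.14·60.0) / (0.12 + 0.36 + 0.82 + 0.14)
  = 23.3800 / 1.4400 = 16.236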